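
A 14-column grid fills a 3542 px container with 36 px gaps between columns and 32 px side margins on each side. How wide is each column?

215 px

Content width = 3542 − 2·32 = 3478 px.
Subtracting 13 gaps of 36 leaves 3010 for 14 columns, so c = 215 px.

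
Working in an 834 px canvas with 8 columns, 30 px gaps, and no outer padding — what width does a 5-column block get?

8c + 7·30 = 834 → 8c = 624 → c = 78 px.
5 columns plus 4 gaps: 390 + 120 = 510 px.

510 px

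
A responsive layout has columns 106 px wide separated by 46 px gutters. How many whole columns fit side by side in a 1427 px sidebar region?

9 columns

Each extra column adds 106 + 46 = 152 px.
(1427 + 46) / 152 = 9.69, so 9 columns fit.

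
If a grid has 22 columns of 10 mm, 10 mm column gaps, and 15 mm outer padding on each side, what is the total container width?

Container = 2·15 + 22·10 + 21·10 = 30 + 220 + 210 = 460 mm.

460 mm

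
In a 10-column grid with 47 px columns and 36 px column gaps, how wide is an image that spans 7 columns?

545 px

7-column span = 7·47 + 6·36 = 545 px.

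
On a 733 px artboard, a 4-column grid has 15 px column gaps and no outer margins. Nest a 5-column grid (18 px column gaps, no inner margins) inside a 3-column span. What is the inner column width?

Subtracting 3 column gaps of 15 leaves 688 for 4 columns, so c = 172 px.
Span of 3: 3·172 + 2·15 = 516 + 30 = 546 px.
5d + 4·18 = 546 → 5d = 474 → d = 94.8 px.

94.8 px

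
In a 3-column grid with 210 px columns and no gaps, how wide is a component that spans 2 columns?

420 px

With no gaps, 2 columns span 2·210 = 420 px.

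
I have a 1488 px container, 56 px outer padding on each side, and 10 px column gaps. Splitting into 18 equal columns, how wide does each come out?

67 px

Subtract both margins: 1488 − 2·56 = 1376 px.
18 columns + 17 column gaps: 18c + 17·10 = 1376.
18c = 1376 − 170 = 1206, so c = 67 px.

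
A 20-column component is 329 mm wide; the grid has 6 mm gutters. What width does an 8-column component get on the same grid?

20 columns + 19 gutters: 20c + 19·6 = 329.
20c = 329 − 114 = 215, so c = 10.75 mm.
8 columns plus 7 gutters: 86 + 42 = 128 mm.

128 mm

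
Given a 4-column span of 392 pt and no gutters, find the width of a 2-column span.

196 pt

With no gutters, each column is 392/4 = 98 pt.
2-column span = 2·98 = 196 pt.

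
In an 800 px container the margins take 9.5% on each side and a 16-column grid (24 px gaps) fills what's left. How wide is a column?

18 px

800 × (1 − 2·9.5%) = 800 × 81% = 648 px for the columns.
648 − 15·24 = 288; ÷16 gives c = 18 px.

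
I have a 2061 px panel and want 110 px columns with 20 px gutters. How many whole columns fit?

16 columns

Each extra column adds 110 + 20 = 130 px.
(2061 + 20) / 130 = 16.01, so 16 columns fit.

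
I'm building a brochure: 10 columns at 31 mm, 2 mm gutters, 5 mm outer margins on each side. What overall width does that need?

338 mm

Total width: 2·5 + 10·31 + 9·2 = 338 mm.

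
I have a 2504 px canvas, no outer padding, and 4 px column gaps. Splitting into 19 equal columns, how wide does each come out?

Subtracting 18 column gaps of 4 leaves 2432 for 19 columns, so c = 128 px.

128 px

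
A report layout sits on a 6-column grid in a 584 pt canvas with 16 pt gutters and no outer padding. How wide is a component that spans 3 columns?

6c + 5·16 = 584 → 6c = 504 → c = 84 pt.
3-column span = 3·84 + 2·16 = 284 pt.

284 pt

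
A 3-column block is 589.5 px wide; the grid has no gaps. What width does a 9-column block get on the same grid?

3c = 589.5 → c = 196.5 px.
9-column span = 9·196.5 = 1768.5 px.

1768.5 px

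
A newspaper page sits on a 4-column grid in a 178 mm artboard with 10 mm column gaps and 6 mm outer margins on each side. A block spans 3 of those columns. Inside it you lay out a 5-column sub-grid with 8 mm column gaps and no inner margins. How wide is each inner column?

Outer content = 178 − 2·6 = 166 mm.
Subtracting 3 column gaps of 10 leaves 136 for 4 columns, so c = 34 mm.
3 columns plus 2 column gaps: 102 + 20 = 122 mm.
5d + 4·8 = 122 → 5d = 90 → d = 18 mm.

18 mm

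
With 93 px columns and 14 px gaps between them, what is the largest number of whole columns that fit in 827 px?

Each extra column adds 93 + 14 = 107 px.
(827 + 14) / 107 = 7.86, so 7 columns fit.

7 columns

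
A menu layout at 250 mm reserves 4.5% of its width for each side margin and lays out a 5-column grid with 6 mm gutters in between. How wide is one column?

Margins: 4.5% × 250 = 11.25 mm each, so content = 250 − 22.5 = 227.5 mm.
5c + 4·6 = 227.5 → 5c = 203.5 → c = 40.7 mm.

40.7 mm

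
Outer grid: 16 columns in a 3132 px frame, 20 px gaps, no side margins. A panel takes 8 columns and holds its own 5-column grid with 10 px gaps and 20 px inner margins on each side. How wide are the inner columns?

3132 − 15·20 = 2832; ÷16 gives c = 177 px.
8-column span = 8·177 + 7·20 = 1556 px.
Inner content = 1556 − 2·20 = 1516 px.
5 columns + 4 gaps: 5d + 4·10 = 1516.
5d = 1516 − 40 = 1476, so d = 295.2 px.

295.2 px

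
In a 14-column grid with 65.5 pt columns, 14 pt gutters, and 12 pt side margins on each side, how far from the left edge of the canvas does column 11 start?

Before column 11: the margin + 10 columns + 10 gutters.
Offset = 12 + 10·(65.5 + 14) = 12 + 795 = 807 pt.

807 pt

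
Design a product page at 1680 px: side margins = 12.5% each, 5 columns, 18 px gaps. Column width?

237.6 px

1680 × (1 − 2·12.5%) = 1680 × 75% = 1260 px for the columns.
1260 − 4·18 = 1188; ÷5 gives c = 237.6 px.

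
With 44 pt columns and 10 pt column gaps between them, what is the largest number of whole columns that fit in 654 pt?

Each extra column adds 44 + 10 = 54 pt.
(654 + 10) / 54 = 12.30, so 12 columns fit.

12 columns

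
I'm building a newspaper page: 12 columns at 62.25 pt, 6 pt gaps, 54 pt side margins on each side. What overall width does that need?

Adding margins, columns and gutters: 108 + 747 + 66 = 921 pt.

921 pt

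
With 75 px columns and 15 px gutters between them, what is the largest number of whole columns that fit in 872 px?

9 columns

k columns need k·75 + (k−1)·15 = k·90 − 15.
k·90 − 15 ≤ 872 → k ≤ 887 / 90 ≈ 9.86, so k = 9.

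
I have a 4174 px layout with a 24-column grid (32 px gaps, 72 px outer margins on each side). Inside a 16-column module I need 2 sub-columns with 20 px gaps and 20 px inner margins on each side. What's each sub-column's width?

Subtract both margins: 4174 − 2·72 = 4030 px.
4030 − 23·32 = 3294; ÷24 gives c = 137.25 px.
16 columns plus 15 gaps: 2196 + 480 = 2676 px.
Inner content = 2676 − 2·20 = 2636 px.
2d + 1·20 = 2636 → 2d = 2616 → d = 1308 px.

1308 px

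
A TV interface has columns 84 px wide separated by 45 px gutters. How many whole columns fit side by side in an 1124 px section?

k columns need k·84 + (k−1)·45 = k·129 − 45.
k·129 − 45 ≤ 1124 → k ≤ 1169 / 129 ≈ 9.06, so k = 9.

9 columns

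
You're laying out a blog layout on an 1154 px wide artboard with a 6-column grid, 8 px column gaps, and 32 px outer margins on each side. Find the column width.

175 px

Content width = 1154 − 2·32 = 1090 px.
6c + 5·8 = 1090 → 6c = 1050 → c = 175 px.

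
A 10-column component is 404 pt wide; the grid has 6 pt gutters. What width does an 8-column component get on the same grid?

322 pt

Subtracting 9 gutters of 6 leaves 350 for 10 columns, so c = 35 pt.
Span of 8: 8·35 + 7·6 = 280 + 42 = 322 pt.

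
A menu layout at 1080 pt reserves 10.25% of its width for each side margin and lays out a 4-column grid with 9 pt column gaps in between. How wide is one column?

207.9 pt

Each margin = 10.25% of 1080 = 110.7 pt; content = 1080 − 2·110.7 = 858.6 pt.
4c + 3·9 = 858.6 → 4c = 831.6 → c = 207.9 pt.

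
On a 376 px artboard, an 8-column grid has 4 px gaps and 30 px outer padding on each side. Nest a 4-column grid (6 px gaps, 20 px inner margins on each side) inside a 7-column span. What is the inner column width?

Subtract both margins: 376 − 2·30 = 316 px.
Subtracting 7 gaps of 4 leaves 288 for 8 columns, so c = 36 px.
Span of 7: 7·36 + 6·4 = 252 + 24 = 276 px.
Inner content = 276 − 2·20 = 236 px.
Subtracting 3 gaps of 6 leaves 218 for 4 columns, so d = 54.5 px.

54.5 px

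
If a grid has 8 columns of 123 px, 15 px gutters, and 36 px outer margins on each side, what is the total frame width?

Frame = 2·36 + 8·123 + 7·15 = 72 + 984 + 105 = 1161 px.

1161 px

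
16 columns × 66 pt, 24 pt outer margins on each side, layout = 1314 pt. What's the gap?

14 pt

Inside the margins: 1314 − 48 = 1266 pt.
Columns use 1056 pt, leaving 210 pt across 15 gaps = 14 pt each.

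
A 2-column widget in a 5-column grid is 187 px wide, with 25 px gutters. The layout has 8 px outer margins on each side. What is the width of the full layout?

2 columns + 1 gutter: 2c + 1·25 = 187.
2c = 187 − 25 = 162, so c = 81 px.
Layout = 2·8 + 5·81 + 4·25 = 16 + 405 + 100 = 521 px.

521 px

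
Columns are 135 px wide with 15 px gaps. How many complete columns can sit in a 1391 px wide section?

9 columns: 9·135 + 8·15 = 1335 px ≤ 1391.
10 columns: 1485 px > 1391. So 9.

9 columns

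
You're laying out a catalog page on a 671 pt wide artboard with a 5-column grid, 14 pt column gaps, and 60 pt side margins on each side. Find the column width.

Take off 120 pt of margins, leaving 551 pt.
5 columns + 4 column gaps: 5c + 4·14 = 551.
5c = 551 − 56 = 495, so c = 99 pt.

99 pt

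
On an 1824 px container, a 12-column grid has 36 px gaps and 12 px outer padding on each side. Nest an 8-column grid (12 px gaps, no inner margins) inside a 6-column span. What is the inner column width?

Outer content = 1824 − 2·12 = 1800 px.
Subtracting 11 gaps of 36 leaves 1404 for 12 columns, so c = 117 px.
6-column span = 6·117 + 5·36 = 882 px.
Subtracting 7 gaps of 12 leaves 798 for 8 columns, so d = 99.75 px.

99.75 px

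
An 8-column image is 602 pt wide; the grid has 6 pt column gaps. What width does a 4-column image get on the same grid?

298 pt

602 − 7·6 = 560; ÷8 gives c = 70 pt.
4-column span = 4·70 + 3·6 = 298 pt.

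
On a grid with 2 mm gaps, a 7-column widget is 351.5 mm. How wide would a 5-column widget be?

7c + 6·2 = 351.5 → 7c = 339.5 → c = 48.5 mm.
5-column span = 5·48.5 + 4·2 = 250.5 mm.

250.5 mm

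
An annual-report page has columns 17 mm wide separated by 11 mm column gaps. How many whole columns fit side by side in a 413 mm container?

k columns need k·17 + (k−1)·11 = k·28 − 11.
k·28 − 11 ≤ 413 → k ≤ 424 / 28 ≈ 15.14, so k = 15.

15 columns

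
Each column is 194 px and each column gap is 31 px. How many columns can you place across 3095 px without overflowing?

13 columns: 13·194 + 12·31 = 2894 px ≤ 3095.
14 columns: 3119 px > 3095. So 13.

13 columns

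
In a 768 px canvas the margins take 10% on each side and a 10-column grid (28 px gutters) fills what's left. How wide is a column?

Each margin = 10% of 768 = 76.8 px; content = 768 − 2·76.8 = 614.4 px.
10c + 9·28 = 614.4 → 10c = 362.4 → c = 36.24 px.

36.24 px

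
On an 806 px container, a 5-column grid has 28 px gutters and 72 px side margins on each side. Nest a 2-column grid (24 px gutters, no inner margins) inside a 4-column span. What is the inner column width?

250 px

Subtract both margins: 806 − 2·72 = 662 px.
Subtracting 4 gutters of 28 leaves 550 for 5 columns, so c = 110 px.
4-column span = 4·110 + 3·28 = 524 px.
Subtracting 1 gutter of 24 leaves 500 for 2 columns, so d = 250 px.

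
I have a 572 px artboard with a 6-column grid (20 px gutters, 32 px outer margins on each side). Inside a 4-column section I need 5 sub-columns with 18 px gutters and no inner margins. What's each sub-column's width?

52 px

Take off 64 px of margins, leaving 508 px.
508 − 5·20 = 408; ÷6 gives c = 68 px.
4 columns plus 3 gutters: 272 + 60 = 332 px.
Subtracting 4 gutters of 18 leaves 260 for 5 columns, so d = 52 px.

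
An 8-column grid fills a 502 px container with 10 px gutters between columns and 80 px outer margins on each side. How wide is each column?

34 px

Subtract both margins: 502 − 2·80 = 342 px.
8c + 7·10 = 342 → 8c = 272 → c = 34 px.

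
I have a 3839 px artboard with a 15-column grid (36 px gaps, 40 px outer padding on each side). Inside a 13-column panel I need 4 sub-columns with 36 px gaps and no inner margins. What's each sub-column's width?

Outer content = 3839 − 2·40 = 3759 px.
15 columns + 14 gaps: 15c + 14·36 = 3759.
15c = 3759 − 504 = 3255, so c = 217 px.
13 columns plus 12 gaps: 2821 + 432 = 3253 px.
4d + 3·36 = 3253 → 4d = 3145 → d = 786.25 px.

786.25 px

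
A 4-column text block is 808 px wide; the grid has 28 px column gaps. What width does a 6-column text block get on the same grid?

1226 px

4c + 3·28 = 808 → 4c = 724 → c = 181 px.
Span of 6: 6·181 + 5·28 = 1086 + 140 = 1226 px.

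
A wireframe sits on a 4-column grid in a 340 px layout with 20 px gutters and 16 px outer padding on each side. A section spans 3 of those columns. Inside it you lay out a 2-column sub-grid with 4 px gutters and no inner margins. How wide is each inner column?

Inside the margins: 340 − 32 = 308 px.
4 columns + 3 gutters: 4c + 3·20 = 308.
4c = 308 − 60 = 248, so c = 62 px.
3 columns plus 2 gutters: 186 + 40 = 226 px.
2 columns + 1 gutter: 2d + 1·4 = 226.
2d = 226 − 4 = 222, so d = 111 px.

111 px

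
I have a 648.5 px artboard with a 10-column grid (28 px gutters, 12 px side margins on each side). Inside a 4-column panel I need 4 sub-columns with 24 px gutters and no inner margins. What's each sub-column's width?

Outer content = 648.5 − 2·12 = 624.5 px.
Subtracting 9 gutters of 28 leaves 372.5 for 10 columns, so c = 37.25 px.
Span of 4: 4·37.25 + 3·28 = 149 + 84 = 233 px.
4d + 3·24 = 233 → 4d = 161 → d = 40.25 px.

40.25 px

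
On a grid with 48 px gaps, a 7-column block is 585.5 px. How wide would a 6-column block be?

495 px

7 columns + 6 gaps: 7c + 6·48 = 585.5.
7c = 585.5 − 288 = 297.5, so c = 42.5 px.
6 columns plus 5 gaps: 255 + 240 = 495 px.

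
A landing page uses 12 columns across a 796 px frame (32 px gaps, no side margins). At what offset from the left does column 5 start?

276 px

12c + 11·32 = 796 → 12c = 444 → c = 37 px.
No margin, so column 5 starts at 4·(column + gutter) = 4·69 = 276 px.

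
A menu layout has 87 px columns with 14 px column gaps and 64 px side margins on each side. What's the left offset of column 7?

Column 7 starts at margin + 6·(column + gutter) = 64 + 6·101 = 670 px.

670 px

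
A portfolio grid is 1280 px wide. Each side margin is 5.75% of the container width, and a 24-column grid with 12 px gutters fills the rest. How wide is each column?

1280 × (1 − 2·5.75%) = 1280 × 88.5% = 1132.8 px for the columns.
24 columns + 23 gutters: 24c + 23·12 = 1132.8.
24c = 1132.8 − 276 = 856.8, so c = 35.7 px.

35.7 px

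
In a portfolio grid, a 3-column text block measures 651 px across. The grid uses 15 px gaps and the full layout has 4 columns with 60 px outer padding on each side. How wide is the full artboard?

993 px

Subtracting 2 gaps of 15 leaves 621 for 3 columns, so c = 207 px.
Adding margins, columns and gutters: 120 + 828 + 45 = 993 px.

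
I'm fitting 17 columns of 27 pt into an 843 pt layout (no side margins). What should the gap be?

17·27 + 16g = 843 → 16g = 384 → g = 24 pt.

24 pt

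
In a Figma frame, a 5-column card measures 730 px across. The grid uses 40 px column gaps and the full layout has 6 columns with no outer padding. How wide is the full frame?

884 px

5 columns + 4 column gaps: 5c + 4·40 = 730.
5c = 730 − 160 = 570, so c = 114 px.
Total width: 6·114 + 5·40 = 884 px.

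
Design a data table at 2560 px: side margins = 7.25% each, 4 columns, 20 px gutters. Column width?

Margins: 7.25% × 2560 = 185.6 px each, so content = 2560 − 371.2 = 2188.8 px.
Subtracting 3 gutters of 20 leaves 2128.8 for 4 columns, so c = 532.2 px.

532.2 px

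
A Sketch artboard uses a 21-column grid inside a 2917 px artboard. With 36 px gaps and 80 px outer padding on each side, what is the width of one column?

97 px

Inside the margins: 2917 − 160 = 2757 px.
Subtracting 20 gaps of 36 leaves 2037 for 21 columns, so c = 97 px.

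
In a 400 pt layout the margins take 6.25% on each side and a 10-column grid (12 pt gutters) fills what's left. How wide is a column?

24.2 pt

Each margin = 6.25% of 400 = 25 pt; content = 400 − 2·25 = 350 pt.
10c + 9·12 = 350 → 10c = 242 → c = 24.2 pt.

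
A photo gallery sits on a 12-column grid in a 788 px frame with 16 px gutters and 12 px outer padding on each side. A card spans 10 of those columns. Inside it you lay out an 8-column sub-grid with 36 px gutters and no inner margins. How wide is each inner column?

47.75 px

Outer content = 788 − 2·12 = 764 px.
Subtracting 11 gutters of 16 leaves 588 for 12 columns, so c = 49 px.
10-column span = 10·49 + 9·16 = 634 px.
8d + 7·36 = 634 → 8d = 382 → d = 47.75 px.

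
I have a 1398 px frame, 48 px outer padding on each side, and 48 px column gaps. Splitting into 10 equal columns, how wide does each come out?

87 px

Subtract both margins: 1398 − 2·48 = 1302 px.
10 columns + 9 column gaps: 10c + 9·48 = 1302.
10c = 1302 − 432 = 870, so c = 87 px.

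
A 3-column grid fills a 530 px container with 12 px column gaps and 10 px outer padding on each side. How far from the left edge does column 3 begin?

Take off 20 px of margins, leaving 510 px.
3 columns + 2 column gaps: 3c + 2·12 = 510.
3c = 510 − 24 = 486, so c = 162 px.
Column 3 starts at margin + 2·(column + gutter) = 10 + 2·174 = 358 px.

358 px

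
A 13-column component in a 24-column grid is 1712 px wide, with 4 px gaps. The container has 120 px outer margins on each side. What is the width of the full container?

3404 px

1712 − 12·4 = 1664; ÷13 gives c = 128 px.
Total width: 2·120 + 24·128 + 23·4 = 3404 px.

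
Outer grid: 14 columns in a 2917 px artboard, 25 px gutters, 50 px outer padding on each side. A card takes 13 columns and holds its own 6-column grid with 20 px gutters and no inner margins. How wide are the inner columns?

419 px

Outer content = 2917 − 2·50 = 2817 px.
Subtracting 13 gutters of 25 leaves 2492 for 14 columns, so c = 178 px.
Span of 13: 13·178 + 12·25 = 2314 + 300 = 2614 px.
Subtracting 5 gutters of 20 leaves 2514 for 6 columns, so d = 419 px.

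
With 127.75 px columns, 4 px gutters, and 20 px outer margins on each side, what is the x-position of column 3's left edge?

Column 3 starts at margin + 2·(column + gutter) = 20 + 2·131.75 = 283.5 px.

283.5 px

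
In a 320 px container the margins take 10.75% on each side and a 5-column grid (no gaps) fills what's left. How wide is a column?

Each margin = 10.75% of 320 = 34.4 px; content = 320 − 2·34.4 = 251.2 px.
251.2 / 5 = 50.24 px per column.

50.24 px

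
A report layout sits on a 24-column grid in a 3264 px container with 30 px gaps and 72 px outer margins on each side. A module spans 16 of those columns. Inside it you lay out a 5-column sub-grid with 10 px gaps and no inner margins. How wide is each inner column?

Outer content = 3264 − 2·72 = 3120 px.
24c + 23·30 = 3120 → 24c = 2430 → c = 101.25 px.
16-column span = 16·101.25 + 15·30 = 2070 px.
5 columns + 4 gaps: 5d + 4·10 = 2070.
5d = 2070 − 40 = 2030, so d = 406 px.

406 px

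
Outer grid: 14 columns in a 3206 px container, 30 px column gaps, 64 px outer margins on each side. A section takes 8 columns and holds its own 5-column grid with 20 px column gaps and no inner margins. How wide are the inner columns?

Take off 128 px of margins, leaving 3078 px.
3078 − 13·30 = 2688; ÷14 gives c = 192 px.
8 columns plus 7 column gaps: 1536 + 210 = 1746 px.
Subtracting 4 column gaps of 20 leaves 1666 for 5 columns, so d = 333.2 px.

333.2 px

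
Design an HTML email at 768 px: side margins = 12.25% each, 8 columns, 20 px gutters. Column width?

Margins: 12.25% × 768 = 94.08 px each, so content = 768 − 188.16 = 579.84 px.
8c + 7·20 = 579.84 → 8c = 439.84 → c = 54.98 px.

54.98 px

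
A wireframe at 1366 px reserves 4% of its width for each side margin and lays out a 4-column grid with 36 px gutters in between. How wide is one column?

287.18 px

Each margin = 4% of 1366 = 54.64 px; content = 1366 − 2·54.64 = 1256.72 px.
Subtracting 3 gutters of 36 leaves 1148.72 for 4 columns, so c = 287.18 px.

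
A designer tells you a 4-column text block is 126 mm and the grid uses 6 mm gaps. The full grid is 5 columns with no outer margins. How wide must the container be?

159 mm

126 − 3·6 = 108; ÷4 gives c = 27 mm.
Container = 5·27 + 4·6 = 135 + 24 = 159 mm.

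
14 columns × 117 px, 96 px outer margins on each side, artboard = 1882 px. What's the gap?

4 px

Content width = 1882 − 2·96 = 1690 px.
14·117 + 13g = 1690 → 13g = 52 → g = 4 px.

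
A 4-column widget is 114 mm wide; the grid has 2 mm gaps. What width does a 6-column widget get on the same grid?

172 mm

114 − 3·2 = 108; ÷4 gives c = 27 mm.
Span of 6: 6·27 + 5·2 = 162 + 10 = 172 mm.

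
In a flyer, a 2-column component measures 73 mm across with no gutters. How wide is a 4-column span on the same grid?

With no gutters, each column is 73/2 = 36.5 mm.
4-column span = 4·36.5 = 146 mm.

146 mm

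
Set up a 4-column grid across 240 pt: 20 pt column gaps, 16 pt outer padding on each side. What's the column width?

Content width = 240 − 2·16 = 208 pt.
4 columns + 3 column gaps: 4c + 3·20 = 208.
4c = 208 − 60 = 148, so c = 37 pt.

37 pt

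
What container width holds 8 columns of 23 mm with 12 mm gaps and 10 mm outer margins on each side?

Total width: 2·10 + 8·23 + 7·12 = 288 mm.

288 mm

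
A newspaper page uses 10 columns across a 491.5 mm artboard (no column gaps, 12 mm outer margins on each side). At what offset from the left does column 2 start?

58.75 mm

Take off 24 mm of margins, leaving 467.5 mm.
10c = 467.5 → c = 46.75 mm.
Each column+gutter stride is 46.75 mm; 1 of them past the 12 mm margin is 12 + 46.75 = 58.75 mm.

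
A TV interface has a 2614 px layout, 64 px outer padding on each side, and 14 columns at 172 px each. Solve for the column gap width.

6 px

Content width = 2614 − 2·64 = 2486 px.
14·172 + 13g = 2486 → 13g = 78 → g = 6 px.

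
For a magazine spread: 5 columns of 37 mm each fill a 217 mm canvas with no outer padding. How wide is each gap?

8 mm

5 columns take 5·37 = 185 mm; remaining 32 splits into 4 gaps.
g = 32 / 4 = 8 mm.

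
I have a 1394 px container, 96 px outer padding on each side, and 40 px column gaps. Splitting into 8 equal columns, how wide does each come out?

Content width = 1394 − 2·96 = 1202 px.
Subtracting 7 column gaps of 40 leaves 922 for 8 columns, so c = 115.25 px.

115.25 px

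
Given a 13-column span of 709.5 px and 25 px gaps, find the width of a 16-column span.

13c + 12·25 = 709.5 → 13c = 409.5 → c = 31.5 px.
16 columns plus 15 gaps: 504 + 375 = 879 px.

879 px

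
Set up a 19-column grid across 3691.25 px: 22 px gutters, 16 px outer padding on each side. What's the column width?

Inside the margins: 3691.25 − 32 = 3659.25 px.
19 columns + 18 gutters: 19c + 18·22 = 3659.25.
19c = 3659.25 − 396 = 3263.25, so c = 171.75 px.

171.75 px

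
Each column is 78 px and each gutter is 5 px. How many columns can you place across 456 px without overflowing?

5 columns

k columns need k·78 + (k−1)·5 = k·83 − 5.
k·83 − 5 ≤ 456 → k ≤ 461 / 83 ≈ 5.55, so k = 5.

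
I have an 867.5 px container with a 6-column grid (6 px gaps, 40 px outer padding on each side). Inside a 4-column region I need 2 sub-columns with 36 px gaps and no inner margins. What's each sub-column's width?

Subtract both margins: 867.5 − 2·40 = 787.5 px.
Subtracting 5 gaps of 6 leaves 757.5 for 6 columns, so c = 126.25 px.
Span of 4: 4·126.25 + 3·6 = 505 + 18 = 523 px.
2 columns + 1 gap: 2d + 1·36 = 523.
2d = 523 − 36 = 487, so d = 243.5 px.

243.5 px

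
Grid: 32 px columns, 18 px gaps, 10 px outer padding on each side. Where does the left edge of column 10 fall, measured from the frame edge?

460 px

Before column 10: the margin + 9 columns + 9 gaps.
Offset = 10 + 9·(32 + 18) = 10 + 450 = 460 px.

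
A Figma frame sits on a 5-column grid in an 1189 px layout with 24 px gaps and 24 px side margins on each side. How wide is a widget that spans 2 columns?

442 px

Inside the margins: 1189 − 48 = 1141 px.
5 columns + 4 gaps: 5c + 4·24 = 1141.
5c = 1141 − 96 = 1045, so c = 209 px.
2 columns plus 1 gap: 418 + 24 = 442 px.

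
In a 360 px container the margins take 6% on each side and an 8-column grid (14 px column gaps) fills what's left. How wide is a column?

27.35 px

Margins: 6% × 360 = 21.6 px each, so content = 360 − 43.2 = 316.8 px.
8c + 7·14 = 316.8 → 8c = 218.8 → c = 27.35 px.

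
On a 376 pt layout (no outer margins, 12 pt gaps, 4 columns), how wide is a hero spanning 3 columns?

4c + 3·12 = 376 → 4c = 340 → c = 85 pt.
3 columns plus 2 gaps: 255 + 24 = 279 pt.

279 pt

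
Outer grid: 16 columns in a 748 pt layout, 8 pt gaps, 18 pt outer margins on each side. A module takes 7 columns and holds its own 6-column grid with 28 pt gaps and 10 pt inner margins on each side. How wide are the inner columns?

24.5 pt

Take off 36 pt of margins, leaving 712 pt.
Subtracting 15 gaps of 8 leaves 592 for 16 columns, so c = 37 pt.
7 columns plus 6 gaps: 259 + 48 = 307 pt.
Inner content = 307 − 2·10 = 287 pt.
Subtracting 5 gaps of 28 leaves 147 for 6 columns, so d = 24.5 pt.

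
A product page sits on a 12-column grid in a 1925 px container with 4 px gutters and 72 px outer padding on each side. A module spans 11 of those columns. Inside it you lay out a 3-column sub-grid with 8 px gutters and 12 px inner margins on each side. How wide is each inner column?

530.75 px

Outer content = 1925 − 2·72 = 1781 px.
12 columns + 11 gutters: 12c + 11·4 = 1781.
12c = 1781 − 44 = 1737, so c = 144.75 px.
Span of 11: 11·144.75 + 10·4 = 1592.25 + 40 = 1632.25 px.
Inner content = 1632.25 − 2·12 = 1608.25 px.
3 columns + 2 gutters: 3d + 2·8 = 1608.25.
3d = 1608.25 − 16 = 1592.25, so d = 530.75 px.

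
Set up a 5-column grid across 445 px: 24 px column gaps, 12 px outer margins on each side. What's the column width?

Take off 24 px of margins, leaving 421 px.
421 − 4·24 = 325; ÷5 gives c = 65 px.

65 px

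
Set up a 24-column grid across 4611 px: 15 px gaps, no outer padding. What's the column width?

Subtracting 23 gaps of 15 leaves 4266 for 24 columns, so c = 177.75 px.

177.75 px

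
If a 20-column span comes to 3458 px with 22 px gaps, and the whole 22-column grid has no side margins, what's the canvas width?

3806 px

20 columns + 19 gaps: 20c + 19·22 = 3458.
20c = 3458 − 418 = 3040, so c = 152 px.
Total width: 22·152 + 21·22 = 3806 px.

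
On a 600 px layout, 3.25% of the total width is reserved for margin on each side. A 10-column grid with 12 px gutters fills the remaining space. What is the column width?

Each margin = 3.25% of 600 = 19.5 px; content = 600 − 2·19.5 = 561 px.
10c + 9·12 = 561 → 10c = 453 → c = 45.3 px.

45.3 px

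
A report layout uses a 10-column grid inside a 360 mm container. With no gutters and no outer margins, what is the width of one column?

36 mm

10c = 360 → c = 36 mm.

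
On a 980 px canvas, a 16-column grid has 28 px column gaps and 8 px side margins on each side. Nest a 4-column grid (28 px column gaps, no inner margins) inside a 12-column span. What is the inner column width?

Subtract both margins: 980 − 2·8 = 964 px.
16 columns + 15 column gaps: 16c + 15·28 = 964.
16c = 964 − 420 = 544, so c = 34 px.
Span of 12: 12·34 + 11·28 = 408 + 308 = 716 px.
Subtracting 3 column gaps of 28 leaves 632 for 4 columns, so d = 158 px.

158 px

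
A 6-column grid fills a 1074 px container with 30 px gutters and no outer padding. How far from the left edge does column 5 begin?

736 px

1074 − 5·30 = 924; ÷6 gives c = 154 px.
Before column 5: 4 columns + 4 gutters.
Offset = 4·(154 + 30) = 4·184 = 736 px.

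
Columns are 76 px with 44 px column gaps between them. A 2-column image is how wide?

2-column span = 2·76 + 1·44 = 196 px.

196 px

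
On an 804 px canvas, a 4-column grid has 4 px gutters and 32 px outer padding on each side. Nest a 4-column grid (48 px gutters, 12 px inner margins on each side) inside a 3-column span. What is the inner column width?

96.5 px

Outer content = 804 − 2·32 = 740 px.
4 columns + 3 gutters: 4c + 3·4 = 740.
4c = 740 − 12 = 728, so c = 182 px.
3-column span = 3·182 + 2·4 = 554 px.
Inner content = 554 − 2·12 = 530 px.
Subtracting 3 gutters of 48 leaves 386 for 4 columns, so d = 96.5 px.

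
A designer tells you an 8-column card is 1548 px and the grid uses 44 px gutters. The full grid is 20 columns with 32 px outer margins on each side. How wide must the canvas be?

1548 − 7·44 = 1240; ÷8 gives c = 155 px.
Canvas = 2·32 + 20·155 + 19·44 = 64 + 3100 + 836 = 4000 px.

4000 px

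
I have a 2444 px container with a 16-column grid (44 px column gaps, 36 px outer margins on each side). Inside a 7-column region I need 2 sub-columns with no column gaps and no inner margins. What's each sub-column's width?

Take off 72 px of margins, leaving 2372 px.
16 columns + 15 column gaps: 16c + 15·44 = 2372.
16c = 2372 − 660 = 1712, so c = 107 px.
7-column span = 7·107 + 6·44 = 1013 px.
1013 / 2 = 506.5 px per column.

506.5 px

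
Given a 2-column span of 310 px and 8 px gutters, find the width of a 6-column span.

2c + 1·8 = 310 → 2c = 302 → c = 151 px.
Span of 6: 6·151 + 5·8 = 906 + 40 = 946 px.

946 px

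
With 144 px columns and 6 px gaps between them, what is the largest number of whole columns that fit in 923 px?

Each extra column adds 144 + 6 = 150 px.
(923 + 6) / 150 = 6.19, so 6 columns fit.

6 columns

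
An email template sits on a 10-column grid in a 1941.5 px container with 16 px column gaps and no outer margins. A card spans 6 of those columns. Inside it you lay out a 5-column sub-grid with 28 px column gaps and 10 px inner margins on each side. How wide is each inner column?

Subtracting 9 column gaps of 16 leaves 1797.5 for 10 columns, so c = 179.75 px.
6 columns plus 5 column gaps: 1078.5 + 80 = 1158.5 px.
Inner content = 1158.5 − 2·10 = 1138.5 px.
1138.5 − 4·28 = 1026.5; ÷5 gives d = 205.3 px.

205.3 px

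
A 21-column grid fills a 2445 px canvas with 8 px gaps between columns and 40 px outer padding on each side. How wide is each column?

Inside the margins: 2445 − 80 = 2365 px.
21 columns + 20 gaps: 21c + 20·8 = 2365.
21c = 2365 − 160 = 2205, so c = 105 px.

105 px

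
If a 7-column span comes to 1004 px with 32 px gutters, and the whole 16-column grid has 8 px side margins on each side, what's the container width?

Subtracting 6 gutters of 32 leaves 812 for 7 columns, so c = 116 px.
Container = 2·8 + 16·116 + 15·32 = 16 + 1856 + 480 = 2352 px.

2352 px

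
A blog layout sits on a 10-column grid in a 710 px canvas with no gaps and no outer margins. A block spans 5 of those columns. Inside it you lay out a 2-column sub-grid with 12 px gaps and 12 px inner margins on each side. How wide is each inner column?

10c = 710 → c = 71 px.
5-column span = 5·71 = 355 px.
Inner content = 355 − 2·12 = 331 px.
331 − 1·12 = 319; ÷2 gives d = 159.5 px.

159.5 px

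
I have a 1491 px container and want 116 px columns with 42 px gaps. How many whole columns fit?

9 columns

k columns need k·116 + (k−1)·42 = k·158 − 42.
k·158 − 42 ≤ 1491 → k ≤ 1533 / 158 ≈ 9.70, so k = 9.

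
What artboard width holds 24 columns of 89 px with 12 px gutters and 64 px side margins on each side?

Adding margins, columns and gutters: 128 + 2136 + 276 = 2540 px.

2540 px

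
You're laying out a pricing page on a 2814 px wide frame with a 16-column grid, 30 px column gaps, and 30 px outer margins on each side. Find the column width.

Subtract both margins: 2814 − 2·30 = 2754 px.
2754 − 15·30 = 2304; ÷16 gives c = 144 px.

144 px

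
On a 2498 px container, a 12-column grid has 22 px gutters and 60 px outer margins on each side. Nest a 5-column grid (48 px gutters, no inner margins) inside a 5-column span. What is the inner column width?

157.2 px

Take off 120 px of margins, leaving 2378 px.
2378 − 11·22 = 2136; ÷12 gives c = 178 px.
Span of 5: 5·178 + 4·22 = 890 + 88 = 978 px.
Subtracting 4 gutters of 48 leaves 786 for 5 columns, so d = 157.2 px.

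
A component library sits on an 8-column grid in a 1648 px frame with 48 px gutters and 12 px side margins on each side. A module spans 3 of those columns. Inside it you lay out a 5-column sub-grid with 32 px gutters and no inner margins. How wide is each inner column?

Subtract both margins: 1648 − 2·12 = 1624 px.
8c + 7·48 = 1624 → 8c = 1288 → c = 161 px.
Span of 3: 3·161 + 2·48 = 483 + 96 = 579 px.
5d + 4·32 = 579 → 5d = 451 → d = 90.2 px.

90.2 px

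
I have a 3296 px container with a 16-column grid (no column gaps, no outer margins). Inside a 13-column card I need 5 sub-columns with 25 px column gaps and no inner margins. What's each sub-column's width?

515.6 px

3296 / 16 = 206 px per column.
With no column gaps, 13 columns span 13·206 = 2678 px.
2678 − 4·25 = 2578; ÷5 gives d = 515.6 px.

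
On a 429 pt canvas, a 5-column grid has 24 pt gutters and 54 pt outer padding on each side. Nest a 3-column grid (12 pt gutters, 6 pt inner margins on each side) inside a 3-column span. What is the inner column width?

49 pt

Take off 108 pt of margins, leaving 321 pt.
Subtracting 4 gutters of 24 leaves 225 for 5 columns, so c = 45 pt.
Span of 3: 3·45 + 2·24 = 135 + 48 = 183 pt.
Inner content = 183 − 2·6 = 171 pt.
3d + 2·12 = 171 → 3d = 147 → d = 49 pt.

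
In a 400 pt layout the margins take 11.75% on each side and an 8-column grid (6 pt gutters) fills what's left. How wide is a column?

33 pt

400 × (1 − 2·11.75%) = 400 × 76.5% = 306 pt for the columns.
Subtracting 7 gutters of 6 leaves 264 for 8 columns, so c = 33 pt.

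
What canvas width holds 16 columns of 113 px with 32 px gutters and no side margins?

2288 px

Canvas = 16·113 + 15·32 = 1808 + 480 = 2288 px.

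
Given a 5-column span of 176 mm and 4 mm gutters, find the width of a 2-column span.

5 columns + 4 gutters: 5c + 4·4 = 176.
5c = 176 − 16 = 160, so c = 32 mm.
2-column span = 2·32 + 1·4 = 68 mm.

68 mm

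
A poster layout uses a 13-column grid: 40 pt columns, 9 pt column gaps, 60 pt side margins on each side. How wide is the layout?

748 pt

Total width: 2·60 + 13·40 + 12·9 = 748 pt.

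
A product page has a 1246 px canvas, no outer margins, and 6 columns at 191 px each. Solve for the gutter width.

20 px

6 columns take 6·191 = 1146 px; remaining 100 splits into 5 gutters.
g = 100 / 5 = 20 px.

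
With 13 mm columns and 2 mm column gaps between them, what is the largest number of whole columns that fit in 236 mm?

15 columns: 15·13 + 14·2 = 223 mm ≤ 236.
16 columns: 238 mm > 236. So 15.

15 columns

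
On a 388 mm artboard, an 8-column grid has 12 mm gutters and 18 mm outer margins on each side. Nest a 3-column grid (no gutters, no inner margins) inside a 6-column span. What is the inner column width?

Take off 36 mm of margins, leaving 352 mm.
Subtracting 7 gutters of 12 leaves 268 for 8 columns, so c = 33.5 mm.
6 columns plus 5 gutters: 201 + 60 = 261 mm.
3d = 261 → d = 87 mm.

87 mm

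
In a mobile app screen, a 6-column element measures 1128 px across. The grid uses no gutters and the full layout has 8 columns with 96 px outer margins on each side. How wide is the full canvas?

1696 px

With no gutters, each column is 1128/6 = 188 px.
Canvas = 2·96 + 8·188 = 192 + 1504 = 1696 px.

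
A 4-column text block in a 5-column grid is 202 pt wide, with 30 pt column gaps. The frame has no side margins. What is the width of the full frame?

260 pt

4c + 3·30 = 202 → 4c = 112 → c = 28 pt.
Total width: 5·28 + 4·30 = 260 pt.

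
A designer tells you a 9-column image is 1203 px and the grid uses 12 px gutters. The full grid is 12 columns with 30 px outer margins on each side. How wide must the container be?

Subtracting 8 gutters of 12 leaves 1107 for 9 columns, so c = 123 px.
Container = 2·30 + 12·123 + 11·12 = 60 + 1476 + 132 = 1668 px.

1668 px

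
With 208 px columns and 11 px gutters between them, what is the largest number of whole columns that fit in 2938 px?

13 columns

Each extra column adds 208 + 11 = 219 px.
(2938 + 11) / 219 = 13.47, so 13 columns fit.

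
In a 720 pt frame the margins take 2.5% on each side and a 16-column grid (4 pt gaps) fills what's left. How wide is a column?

720 × (1 − 2·2.5%) = 720 × 95% = 684 pt for the columns.
16c + 15·4 = 684 → 16c = 624 → c = 39 pt.

39 pt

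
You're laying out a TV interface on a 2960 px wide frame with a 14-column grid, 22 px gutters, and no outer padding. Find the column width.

191 px

14c + 13·22 = 2960 → 14c = 2674 → c = 191 px.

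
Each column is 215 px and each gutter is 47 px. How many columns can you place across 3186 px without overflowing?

12 columns: 12·215 + 11·47 = 3097 px ≤ 3186.
13 columns: 3359 px > 3186. So 12.

12 columns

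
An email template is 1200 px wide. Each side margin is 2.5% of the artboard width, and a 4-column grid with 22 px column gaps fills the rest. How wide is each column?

268.5 px

Each margin = 2.5% of 1200 = 30 px; content = 1200 − 2·30 = 1140 px.
Subtracting 3 column gaps of 22 leaves 1074 for 4 columns, so c = 268.5 px.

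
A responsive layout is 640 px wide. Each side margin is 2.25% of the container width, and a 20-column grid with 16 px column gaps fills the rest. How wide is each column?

15.36 px

Each margin = 2.25% of 640 = 14.4 px; content = 640 − 2·14.4 = 611.2 px.
20 columns + 19 column gaps: 20c + 19·16 = 611.2.
20c = 611.2 − 304 = 307.2, so c = 15.36 px.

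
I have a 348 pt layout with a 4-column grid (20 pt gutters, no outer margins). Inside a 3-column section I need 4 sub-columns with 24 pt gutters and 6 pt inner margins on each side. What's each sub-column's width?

43 pt

4 columns + 3 gutters: 4c + 3·20 = 348.
4c = 348 − 60 = 288, so c = 72 pt.
Span of 3: 3·72 + 2·20 = 216 + 40 = 256 pt.
Inner content = 256 − 2·6 = 244 pt.
4 columns + 3 gutters: 4d + 3·24 = 244.
4d = 244 − 72 = 172, so d = 43 pt.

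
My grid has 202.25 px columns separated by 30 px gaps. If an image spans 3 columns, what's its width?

666.75 px

Span of 3: 3·202.25 + 2·30 = 606.75 + 60 = 666.75 px.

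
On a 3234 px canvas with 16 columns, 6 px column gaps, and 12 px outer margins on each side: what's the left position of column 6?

Content = 3234 − 2·12 = 3210 px.
Subtracting 15 column gaps of 6 leaves 3120 for 16 columns, so c = 195 px.
Column 6 starts at margin + 5·(column + gutter) = 12 + 5·201 = 1017 px.

1017 px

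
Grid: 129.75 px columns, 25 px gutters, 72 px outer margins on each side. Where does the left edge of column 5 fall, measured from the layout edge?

691 px

Before column 5: the margin + 4 columns + 4 gutters.
Offset = 72 + 4·(129.75 + 25) = 72 + 619 = 691 px.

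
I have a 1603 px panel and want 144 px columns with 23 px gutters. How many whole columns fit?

9 columns

9 columns: 9·144 + 8·23 = 1480 px ≤ 1603.
10 columns: 1647 px > 1603. So 9.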